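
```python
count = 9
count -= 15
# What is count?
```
Trace:
  count=9
  count=-6

Final answer: -6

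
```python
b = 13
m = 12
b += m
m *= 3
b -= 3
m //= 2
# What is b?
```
Trace:
  b=13
  b=13, m=12
  b=25, m=12
  b=25, m=36
  b=22, m=36
  b=22, m=18

Final answer: 22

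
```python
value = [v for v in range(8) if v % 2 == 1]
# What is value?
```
Trace:
  v=0
  v=1
  v=2
  v=3
  v=4
  v=5
  v=6
  v=7
  value=[1, 3, 5, 7]

Final answer: [1, 3, 5, 7]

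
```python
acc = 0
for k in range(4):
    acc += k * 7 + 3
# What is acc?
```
Trace:
  acc=0
  acc=3, k=0
  acc=13, k=1
  acc=30, k=2
  acc=54, k=3

Final answer: 54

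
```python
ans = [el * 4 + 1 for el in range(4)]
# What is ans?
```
Trace:
  el=0
  el=1
  el=2
  el=3
  ans=[1, 5, 9, 13]

Final answer: [1, 5, 9, 13]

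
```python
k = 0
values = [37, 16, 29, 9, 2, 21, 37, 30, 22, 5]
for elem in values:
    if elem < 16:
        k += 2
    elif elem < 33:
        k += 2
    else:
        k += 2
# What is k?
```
Trace:
  k=0
  k=2, elem=37
  k=4, elem=16
  k=6, elem=29
  k=8, elem=9
  k=10, elem=2
  k=12, elem=21
  k=14, elem=37
  k=16, elem=30
  k=18, elem=22
  k=20, elem=5

Final answer: 20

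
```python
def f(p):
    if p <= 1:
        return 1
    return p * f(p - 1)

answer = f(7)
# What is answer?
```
Call trace:
f(p=7)
  f(p=6)
    f(p=5)
      f(p=4)
        f(p=3)
          f(p=2)
            f(p=1)
            -> return 1
          -> return 2
        -> return 6
      -> return 24
    -> return 120
  -> return 720
-> return 5040

Final answer: 5040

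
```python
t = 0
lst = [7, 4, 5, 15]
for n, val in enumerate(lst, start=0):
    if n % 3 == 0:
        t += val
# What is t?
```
Trace:
  t=0
  t=7, n=0, val=7
  t=7, n=1, val=4
  t=7, n=2, val=5
  t=22, n=3, val=15

Final answer: 22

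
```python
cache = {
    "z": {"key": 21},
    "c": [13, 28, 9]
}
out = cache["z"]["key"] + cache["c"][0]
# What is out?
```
Trace:
  cache={'z': {'key': 21}, 'c': [13, 28, 9]}
  cache={'z': {'key': 21}, 'c': [13, 28, 9]}, out=34

Final answer: 34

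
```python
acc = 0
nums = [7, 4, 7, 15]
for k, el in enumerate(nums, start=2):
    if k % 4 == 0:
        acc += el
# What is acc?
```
Trace:
  acc=0
  acc=0, k=2, el=7
  acc=0, k=3, el=4
  acc=7, k=4, el=7
  acc=7, k=5, el=15

Final answer: 7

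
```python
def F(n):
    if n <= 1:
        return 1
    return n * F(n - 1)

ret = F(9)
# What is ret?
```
Call trace:
F(n=9)
  F(n=8)
    F(n=7)
      F(n=6)
        F(n=5)
          F(n=4)
            F(n=3)
              F(n=2)
                F(n=1)
                -> return 1
              -> return 2
            -> return 6
          -> return 24
        -> return 120
      -> return 720
    -> return 5040
  -> return 40320
-> return 362880

Final answer: 362880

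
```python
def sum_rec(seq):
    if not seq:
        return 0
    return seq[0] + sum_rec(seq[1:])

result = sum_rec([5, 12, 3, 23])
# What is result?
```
Call trace:
sum_rec(seq=[5, 12, 3, 23])
  sum_rec(seq=[12, 3, 23])
    sum_rec(seq=[3, 23])
      sum_rec(seq=[23])
        sum_rec(seq=[])
        -> return 0
      -> return 23
    -> return 26
  -> return 38
-> return 43

Final answer: 43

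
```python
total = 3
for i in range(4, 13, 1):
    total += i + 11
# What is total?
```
Trace:
  total=3
  total=18, i=4
  total=34, i=5
  total=51, i=6
  total=69, i=7
  total=88, i=8
  total=108, i=9
  total=129, i=10
  total=151, i=11
  total=174, i=12

Final answer: 174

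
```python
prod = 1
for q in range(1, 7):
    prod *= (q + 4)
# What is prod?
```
Trace:
  prod=1
  prod=5, q=1
  prod=30, q=2
  prod=210, q=3
  prod=1680, q=4
  prod=15120, q=5
  prod=151200, q=6

Final answer: 151200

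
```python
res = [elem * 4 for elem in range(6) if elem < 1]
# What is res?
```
Trace:
  elem=0
  elem=1
  elem=2
  elem=3
  elem=4
  elem=5
  res=[0]

Final answer: [0]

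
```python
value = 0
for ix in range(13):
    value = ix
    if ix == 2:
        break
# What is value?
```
Trace:
  value=0
  value=0, ix=0
  value=1, ix=1
  value=2, ix=2

Final answer: 2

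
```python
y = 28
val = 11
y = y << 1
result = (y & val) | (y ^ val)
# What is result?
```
Trace:
  y=28
  y=28, val=11
  y=56, val=11
  y=56, val=11, result=59

Final answer: 59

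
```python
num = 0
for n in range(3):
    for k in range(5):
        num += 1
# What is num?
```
Trace:
  num=0
  num=1, n=0, k=0
  num=2, n=0, k=1
  num=3, n=0, k=2
  num=4, n=0, k=3
  num=5, n=0, k=4
  num=6, n=1, k=0
  num=7, n=1, k=1
  num=8, n=1, k=2
  num=9, n=1, k=3
  num=10, n=1, k=4
  num=11, n=2, k=0
  num=12, n=2, k=1
  num=13, n=2, k=2
  num=14, n=2, k=3
  num=15, n=2, k=4

Final answer: 15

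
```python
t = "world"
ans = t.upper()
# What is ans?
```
Trace:
  t='world'
  t='world', ans='WORLD'

Final answer: 'WORLD'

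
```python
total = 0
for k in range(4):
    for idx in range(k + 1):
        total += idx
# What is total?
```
Trace:
  total=0
  total=0, k=0, idx=0
  total=0, k=1, idx=0
  total=1, k=1, idx=1
  total=1, k=2, idx=0
  total=2, k=2, idx=1
  total=4, k=2, idx=2
  total=4, k=3, idx=0
  total=5, k=3, idx=1
  total=7, k=3, idx=2
  total=10, k=3, idx=3

Final answer: 10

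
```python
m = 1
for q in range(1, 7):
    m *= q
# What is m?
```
Trace:
  m=1
  m=1, q=1
  m=2, q=2
  m=6, q=3
  m=24, q=4
  m=120, q=5
  m=720, q=6

Final answer: 720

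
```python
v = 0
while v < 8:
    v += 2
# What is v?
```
Trace:
  v=0
  v=2
  v=4
  v=6
  v=8

Final answer: 8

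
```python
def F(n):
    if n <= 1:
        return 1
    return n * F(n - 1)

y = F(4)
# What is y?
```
Call trace:
F(n=4)
  F(n=3)
    F(n=2)
      F(n=1)
      -> return 1
    -> return 2
  -> return 6
-> return 24

Final answer: 24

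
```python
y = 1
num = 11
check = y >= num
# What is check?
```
Trace:
  y=1
  y=1, num=11
  y=1, num=11, check=False

Final answer: False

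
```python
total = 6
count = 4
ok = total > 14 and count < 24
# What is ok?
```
Trace:
  total=6
  total=6, count=4
  total=6, count=4, ok=False

Final answer: False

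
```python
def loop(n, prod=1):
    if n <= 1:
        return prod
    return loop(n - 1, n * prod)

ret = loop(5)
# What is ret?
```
Call trace:
loop(n=5, prod=1)
  loop(n=4, prod=5)
    loop(n=3, prod=20)
      loop(n=2, prod=60)
        loop(n=1, prod=120)
        -> return 120
      -> return 120
    -> return 120
  -> return 120
-> return 120

Final answer: 120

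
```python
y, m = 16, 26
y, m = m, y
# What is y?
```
Trace:
  y=16, m=26
  y=26, m=16

Final answer: 26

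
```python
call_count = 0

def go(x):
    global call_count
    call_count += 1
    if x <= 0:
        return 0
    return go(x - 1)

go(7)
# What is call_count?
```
Call trace:
go(x=7)
  go(x=6)
    go(x=5)
      go(x=4)
        go(x=3)
          go(x=2)
            go(x=1)
              go(x=0)
              -> return 0
            -> return 0
          -> return 0
        -> return 0
      -> return 0
    -> return 0
  -> return 0
-> return 0

call_count is incremented once per call. go is entered once for each x = 7, 6, 5, 4, 3, 2, 1, 0 (the x <= 0 call returns without recursing), i.e. 7 + 1 calls.
call_count = 8

Final answer: 8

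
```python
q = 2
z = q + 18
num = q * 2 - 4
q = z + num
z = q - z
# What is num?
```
Trace:
  q=2
  q=2, z=20
  q=2, z=20, num=0
  q=20, z=20, num=0
  q=20, z=0, num=0

Final answer: 0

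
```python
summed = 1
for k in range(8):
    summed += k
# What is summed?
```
Trace:
  summed=1
  summed=1, k=0
  summed=2, k=1
  summed=4, k=2
  summed=7, k=3
  summed=11, k=4
  summed=16, k=5
  summed=22, k=6
  summed=29, k=7

Final answer: 29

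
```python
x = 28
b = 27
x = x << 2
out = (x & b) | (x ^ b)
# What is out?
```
Trace:
  x=28
  x=28, b=27
  x=112, b=27
  x=112, b=27, out=123

Final answer: 123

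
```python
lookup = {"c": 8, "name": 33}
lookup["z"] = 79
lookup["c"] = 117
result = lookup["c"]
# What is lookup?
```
Trace:
  lookup={'c': 8, 'name': 33}
  lookup={'c': 8, 'name': 33, 'z': 79}
  lookup={'c': 117, 'name': 33, 'z': 79}
  lookup={'c': 117, 'name': 33, 'z': 79}, result=117

Final answer: {'c': 117, 'name': 33, 'z': 79}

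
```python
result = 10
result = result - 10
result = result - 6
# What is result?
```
Trace:
  result=10
  result=0
  result=-6

Final answer: -6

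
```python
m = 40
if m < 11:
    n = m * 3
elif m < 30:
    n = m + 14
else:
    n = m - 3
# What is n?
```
Trace:
  m=40
  m=40, n=37

Final answer: 37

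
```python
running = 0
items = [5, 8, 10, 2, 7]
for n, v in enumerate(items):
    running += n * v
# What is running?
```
Trace:
  running=0
  running=0, n=0, v=5
  running=8, n=1, v=8
  running=28, n=2, v=10
  running=34, n=3, v=2
  running=62, n=4, v=7

Final answer: 62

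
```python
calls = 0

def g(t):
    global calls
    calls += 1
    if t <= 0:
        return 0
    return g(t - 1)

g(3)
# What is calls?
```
Call trace:
g(t=3)
  g(t=2)
    g(t=1)
      g(t=0)
      -> return 0
    -> return 0
  -> return 0
-> return 0

calls is incremented once per call. g is entered once for each t = 3, 2, 1, 0 (the t <= 0 call returns without recursing), i.e. 3 + 1 calls.
calls = 4

Final answer: 4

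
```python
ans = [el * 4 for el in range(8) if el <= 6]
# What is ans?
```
Trace:
  el=0
  el=1
  el=2
  el=3
  el=4
  el=5
  el=6
  el=7
  ans=[0, 4, 8, 12, 16, 20, 24]

Final answer: [0, 4, 8, 12, 16, 20, 24]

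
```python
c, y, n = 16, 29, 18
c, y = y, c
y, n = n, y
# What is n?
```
Trace:
  c=16, y=29, n=18
  c=29, y=16, n=18
  c=29, y=18, n=16

Final answer: 16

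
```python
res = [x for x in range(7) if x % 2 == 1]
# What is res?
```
Trace:
  x=0
  x=1
  x=2
  x=3
  x=4
  x=5
  x=6
  res=[1, 3, 5]

Final answer: [1, 3, 5]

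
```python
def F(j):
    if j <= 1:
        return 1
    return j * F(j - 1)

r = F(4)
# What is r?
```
Call trace:
F(j=4)
  F(j=3)
    F(j=2)
      F(j=1)
      -> return 1
    -> return 2
  -> return 6
-> return 24

Final answer: 24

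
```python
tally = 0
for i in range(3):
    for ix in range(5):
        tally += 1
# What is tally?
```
Trace:
  tally=0
  tally=1, i=0, ix=0
  tally=2, i=0, ix=1
  tally=3, i=0, ix=2
  tally=4, i=0, ix=3
  tally=5, i=0, ix=4
  tally=6, i=1, ix=0
  tally=7, i=1, ix=1
  tally=8, i=1, ix=2
  tally=9, i=1, ix=3
  tally=10, i=1, ix=4
  tally=11, i=2, ix=0
  tally=12, i=2, ix=1
  tally=13, i=2, ix=2
  tally=14, i=2, ix=3
  tally=15, i=2, ix=4

Final answer: 15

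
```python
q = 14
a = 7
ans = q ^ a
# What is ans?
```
Trace:
  q=14
  q=14, a=7
  q=14, a=7, ans=9

Final answer: 9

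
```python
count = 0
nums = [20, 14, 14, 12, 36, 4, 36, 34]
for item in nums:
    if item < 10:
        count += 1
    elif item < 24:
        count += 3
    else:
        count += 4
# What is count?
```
Trace:
  count=0
  count=3, item=20
  count=6, item=14
  count=9, item=14
  count=12, item=12
  count=16, item=36
  count=17, item=4
  count=21, item=36
  count=25, item=34

Final answer: 25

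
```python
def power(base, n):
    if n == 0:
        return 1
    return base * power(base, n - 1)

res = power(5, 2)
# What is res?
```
Call trace:
power(base=5, n=2)
  power(base=5, n=1)
    power(base=5, n=0)
    -> return 1
  -> return 5
-> return 25

Final answer: 25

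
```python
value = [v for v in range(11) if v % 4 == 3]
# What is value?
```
Trace:
  v=0
  v=1
  v=2
  v=3
  v=4
  v=5
  v=6
  v=7
  v=8
  v=9
  v=10
  value=[3, 7]

Final answer: [3, 7]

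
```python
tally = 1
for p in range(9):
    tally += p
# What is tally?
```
Trace:
  tally=1
  tally=1, p=0
  tally=2, p=1
  tally=4, p=2
  tally=7, p=3
  tally=11, p=4
  tally=16, p=5
  tally=22, p=6
  tally=29, p=7
  tally=37, p=8

Final answer: 37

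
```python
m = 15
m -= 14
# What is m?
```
Trace:
  m=15
  m=1

Final answer: 1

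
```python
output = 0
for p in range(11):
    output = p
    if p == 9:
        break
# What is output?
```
Trace:
  output=0
  output=0, p=0
  output=1, p=1
  output=2, p=2
  output=3, p=3
  output=4, p=4
  output=5, p=5
  output=6, p=6
  output=7, p=7
  output=8, p=8
  output=9, p=9

Final answer: 9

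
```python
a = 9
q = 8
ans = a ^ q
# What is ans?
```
Trace:
  a=9
  a=9, q=8
  a=9, q=8, ans=1

Final answer: 1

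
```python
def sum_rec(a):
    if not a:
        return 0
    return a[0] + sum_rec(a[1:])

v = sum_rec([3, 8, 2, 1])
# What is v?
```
Call trace:
sum_rec(a=[3, 8, 2, 1])
  sum_rec(a=[8, 2, 1])
    sum_rec(a=[2, 1])
      sum_rec(a=[1])
        sum_rec(a=[])
        -> return 0
      -> return 1
    -> return 3
  -> return 11
-> return 14

Final answer: 14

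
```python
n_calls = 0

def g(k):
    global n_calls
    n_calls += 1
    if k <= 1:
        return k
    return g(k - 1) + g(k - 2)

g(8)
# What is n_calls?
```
Call trace (a repeated sub-call is expanded the first time; later identical calls just restate its return value):
g(k=8)
  g(k=7)
    g(k=6)
      g(k=5)
        g(k=4)
          g(k=3)
            g(k=2)
              g(k=1)
              -> return 1
              g(k=0)
              -> return 0
            -> return 1
            g(k=1)
            -> return 1
          -> return 2
          g(k=2) -> return 1  (same call as traced above)
        -> return 3
        g(k=3) -> return 2  (same call as traced above)
      -> return 5
      g(k=4) -> return 3  (same call as traced above)
    -> return 8
    g(k=5) -> return 5  (same call as traced above)
  -> return 13
  g(k=6) -> return 8  (same call as traced above)
-> return 21

n_calls is incremented once per call, so count the calls in each subtree. Let C(k) = number of calls made by g(k).
C(0) = C(1) = 1 (base case, no recursion); C(k) = 1 + C(k - 1) + C(k - 2) otherwise.
C(2) = 1 + C(1) + C(0) = 1 + 1 + 1 = 3
C(3) = 1 + C(2) + C(1) = 1 + 3 + 1 = 5
C(4) = 1 + C(3) + C(2) = 1 + 5 + 3 = 9
C(5) = 1 + C(4) + C(3) = 1 + 9 + 5 = 15
C(6) = 1 + C(5) + C(4) = 1 + 15 + 9 = 25
C(7) = 1 + C(6) + C(5) = 1 + 25 + 15 = 41
C(8) = 1 + C(7) + C(6) = 1 + 41 + 25 = 67
n_calls = C(8) = 67

Final answer: 67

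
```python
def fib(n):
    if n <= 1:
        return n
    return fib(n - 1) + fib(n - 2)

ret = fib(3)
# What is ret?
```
Call trace:
fib(n=3)
  fib(n=2)
    fib(n=1)
    -> return 1
    fib(n=0)
    -> return 0
  -> return 1
  fib(n=1)
  -> return 1
-> return 2

Final answer: 2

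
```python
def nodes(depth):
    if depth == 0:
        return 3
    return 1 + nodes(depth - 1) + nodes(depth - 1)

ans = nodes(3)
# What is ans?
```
Call trace (a repeated sub-call is expanded the first time; later identical calls just restate its return value):
nodes(depth=3)
  nodes(depth=2)
    nodes(depth=1)
      nodes(depth=0)
      -> return 3
      nodes(depth=0)
      -> return 3
    -> return 7
    nodes(depth=1) -> return 7  (same call as traced above)
  -> return 15
  nodes(depth=2) -> return 15  (same call as traced above)
-> return 31

Final answer: 31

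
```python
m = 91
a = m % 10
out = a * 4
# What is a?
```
Trace:
  m=91
  m=91, a=1
  m=91, a=1, out=4

Final answer: 1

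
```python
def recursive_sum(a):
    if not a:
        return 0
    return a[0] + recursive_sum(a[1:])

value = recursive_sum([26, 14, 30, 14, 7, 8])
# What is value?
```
Call trace:
recursive_sum(a=[26, 14, 30, 14, 7, 8])
  recursive_sum(a=[14, 30, 14, 7, 8])
    recursive_sum(a=[30, 14, 7, 8])
      recursive_sum(a=[14, 7, 8])
        recursive_sum(a=[7, 8])
          recursive_sum(a=[8])
            recursive_sum(a=[])
            -> return 0
          -> return 8
        -> return 15
      -> return 29
    -> return 59
  -> return 73
-> return 99

Final answer: 99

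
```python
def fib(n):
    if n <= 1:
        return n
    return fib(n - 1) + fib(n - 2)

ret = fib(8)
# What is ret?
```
Call trace (a repeated sub-call is expanded the first time; later identical calls just restate its return value):
fib(n=8)
  fib(n=7)
    fib(n=6)
      fib(n=5)
        fib(n=4)
          fib(n=3)
            fib(n=2)
              fib(n=1)
              -> return 1
              fib(n=0)
              -> return 0
            -> return 1
            fib(n=1)
            -> return 1
          -> return 2
          fib(n=2) -> return 1  (same call as traced above)
        -> return 3
        fib(n=3) -> return 2  (same call as traced above)
      -> return 5
      fib(n=4) -> return 3  (same call as traced above)
    -> return 8
    fib(n=5) -> return 5  (same call as traced above)
  -> return 13
  fib(n=6) -> return 8  (same call as traced above)
-> return 21

Final answer: 21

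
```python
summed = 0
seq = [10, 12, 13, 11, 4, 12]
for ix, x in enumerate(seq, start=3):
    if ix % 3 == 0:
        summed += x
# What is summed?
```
Trace:
  summed=0
  summed=10, ix=3, x=10
  summed=10, ix=4, x=12
  summed=10, ix=5, x=13
  summed=21, ix=6, x=11
  summed=21, ix=7, x=4
  summed=21, ix=8, x=12

Final answer: 21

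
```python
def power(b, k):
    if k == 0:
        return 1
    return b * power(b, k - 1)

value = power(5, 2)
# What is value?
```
Call trace:
power(b=5, k=2)
  power(b=5, k=1)
    power(b=5, k=0)
    -> return 1
  -> return 5
-> return 25

Final answer: 25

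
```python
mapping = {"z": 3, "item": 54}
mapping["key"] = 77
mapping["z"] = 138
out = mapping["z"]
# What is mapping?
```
Trace:
  mapping={'z': 3, 'item': 54}
  mapping={'z': 3, 'item': 54, 'key': 77}
  mapping={'z': 138, 'item': 54, 'key': 77}
  mapping={'z': 138, 'item': 54, 'key': 77}, out=138

Final answer: {'z': 138, 'item': 54, 'key': 77}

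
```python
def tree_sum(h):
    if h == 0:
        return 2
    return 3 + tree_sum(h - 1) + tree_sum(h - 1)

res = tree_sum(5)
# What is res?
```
Call trace (a repeated sub-call is expanded the first time; later identical calls just restate its return value):
tree_sum(h=5)
  tree_sum(h=4)
    tree_sum(h=3)
      tree_sum(h=2)
        tree_sum(h=1)
          tree_sum(h=0)
          -> return 2
          tree_sum(h=0)
          -> return 2
        -> return 7
        tree_sum(h=1) -> return 7  (same call as traced above)
      -> return 17
      tree_sum(h=2) -> return 17  (same call as traced above)
    -> return 37
    tree_sum(h=3) -> return 37  (same call as traced above)
  -> return 77
  tree_sum(h=4) -> return 77  (same call as traced above)
-> return 157

Final answer: 157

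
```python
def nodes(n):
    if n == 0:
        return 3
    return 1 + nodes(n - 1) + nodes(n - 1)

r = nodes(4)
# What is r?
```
Call trace (a repeated sub-call is expanded the first time; later identical calls just restate its return value):
nodes(n=4)
  nodes(n=3)
    nodes(n=2)
      nodes(n=1)
        nodes(n=0)
        -> return 3
        nodes(n=0)
        -> return 3
      -> return 7
      nodes(n=1) -> return 7  (same call as traced above)
    -> return 15
    nodes(n=2) -> return 15  (same call as traced above)
  -> return 31
  nodes(n=3) -> return 31  (same call as traced above)
-> return 63

Final answer: 63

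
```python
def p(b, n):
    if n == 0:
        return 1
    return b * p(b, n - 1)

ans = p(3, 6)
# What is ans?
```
Call trace:
p(b=3, n=6)
  p(b=3, n=5)
    p(b=3, n=4)
      p(b=3, n=3)
        p(b=3, n=2)
          p(b=3, n=1)
            p(b=3, n=0)
            -> return 1
          -> return 3
        -> return 9
      -> return 27
    -> return 81
  -> return 243
-> return 729

Final answer: 729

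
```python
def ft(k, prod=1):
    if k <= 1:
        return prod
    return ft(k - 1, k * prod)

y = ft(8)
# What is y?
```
Call trace:
ft(k=8, prod=1)
  ft(k=7, prod=8)
    ft(k=6, prod=56)
      ft(k=5, prod=336)
        ft(k=4, prod=1680)
          ft(k=3, prod=6720)
            ft(k=2, prod=20160)
              ft(k=1, prod=40320)
              -> return 40320
            -> return 40320
          -> return 40320
        -> return 40320
      -> return 40320
    -> return 40320
  -> return 40320
-> return 40320

Final answer: 40320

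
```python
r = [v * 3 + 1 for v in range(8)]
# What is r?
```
Trace:
  v=0
  v=1
  v=2
  v=3
  v=4
  v=5
  v=6
  v=7
  r=[1, 4, 7, 10, 13, 16, 19, 22]

Final answer: [1, 4, 7, 10, 13, 16, 19, 22]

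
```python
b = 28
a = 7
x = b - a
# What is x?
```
Trace:
  b=28
  b=28, a=7
  b=28, a=7, x=21

Final answer: 21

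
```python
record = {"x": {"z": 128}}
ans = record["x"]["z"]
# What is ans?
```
Trace:
  record={'x': {'z': 128}}
  record={'x': {'z': 128}}, ans=128

Final answer: 128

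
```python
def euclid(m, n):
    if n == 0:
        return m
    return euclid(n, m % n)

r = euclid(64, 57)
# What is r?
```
Call trace:
euclid(m=64, n=57)
  euclid(m=57, n=7)
    euclid(m=7, n=1)
      euclid(m=1, n=0)
      -> return 1
    -> return 1
  -> return 1
-> return 1

Final answer: 1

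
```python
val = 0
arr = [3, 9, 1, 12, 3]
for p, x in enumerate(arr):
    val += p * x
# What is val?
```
Trace:
  val=0
  val=0, p=0, x=3
  val=9, p=1, x=9
  val=11, p=2, x=1
  val=47, p=3, x=12
  val=59, p=4, x=3

Final answer: 59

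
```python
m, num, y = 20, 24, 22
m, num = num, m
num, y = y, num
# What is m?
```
Trace:
  m=20, num=24, y=22
  m=24, num=20, y=22
  m=24, num=22, y=20

Final answer: 24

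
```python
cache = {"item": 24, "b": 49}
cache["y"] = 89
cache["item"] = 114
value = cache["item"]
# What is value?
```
Trace:
  cache={'item': 24, 'b': 49}
  cache={'item': 24, 'b': 49, 'y': 89}
  cache={'item': 114, 'b': 49, 'y': 89}
  cache={'item': 114, 'b': 49, 'y': 89}, value=114

Final answer: 114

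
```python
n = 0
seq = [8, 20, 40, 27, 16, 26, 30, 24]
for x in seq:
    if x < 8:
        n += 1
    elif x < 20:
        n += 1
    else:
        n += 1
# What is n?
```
Trace:
  n=0
  n=1, x=8
  n=2, x=20
  n=3, x=40
  n=4, x=27
  n=5, x=16
  n=6, x=26
  n=7, x=30
  n=8, x=24

Final answer: 8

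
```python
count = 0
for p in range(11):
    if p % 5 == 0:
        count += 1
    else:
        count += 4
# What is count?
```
Trace:
  count=0
  count=1, p=0
  count=5, p=1
  count=9, p=2
  count=13, p=3
  count=17, p=4
  count=18, p=5
  count=22, p=6
  count=26, p=7
  count=30, p=8
  count=34, p=9
  count=35, p=10

Final answer: 35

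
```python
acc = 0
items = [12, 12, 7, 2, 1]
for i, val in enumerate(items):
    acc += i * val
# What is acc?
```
Trace:
  acc=0
  acc=0, i=0, val=12
  acc=12, i=1, val=12
  acc=26, i=2, val=7
  acc=32, i=3, val=2
  acc=36, i=4, val=1

Final answer: 36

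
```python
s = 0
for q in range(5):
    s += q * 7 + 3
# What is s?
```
Trace:
  s=0
  s=3, q=0
  s=13, q=1
  s=30, q=2
  s=54, q=3
  s=85, q=4

Final answer: 85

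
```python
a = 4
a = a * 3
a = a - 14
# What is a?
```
Trace:
  a=4
  a=12
  a=-2

Final answer: -2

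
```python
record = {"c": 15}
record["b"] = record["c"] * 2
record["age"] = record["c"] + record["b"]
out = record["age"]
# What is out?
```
Trace:
  record={'c': 15}
  record={'c': 15, 'b': 30}
  record={'c': 15, 'b': 30, 'age': 45}
  record={'c': 15, 'b': 30, 'age': 45}, out=45

Final answer: 45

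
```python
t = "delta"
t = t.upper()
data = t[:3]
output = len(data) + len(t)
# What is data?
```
Trace:
  t='delta'
  t='DELTA'
  t='DELTA', data='DEL'
  t='DELTA', data='DEL', output=8

Final answer: 'DEL'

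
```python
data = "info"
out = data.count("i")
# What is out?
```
Trace:
  data='info'
  data='info', out=1

Final answer: 1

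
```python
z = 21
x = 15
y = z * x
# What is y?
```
Trace:
  z=21
  z=21, x=15
  z=21, x=15, y=315

Final answer: 315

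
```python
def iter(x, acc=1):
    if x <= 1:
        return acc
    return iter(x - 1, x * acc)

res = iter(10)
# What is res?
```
Call trace:
iter(x=10, acc=1)
  iter(x=9, acc=10)
    iter(x=8, acc=90)
      iter(x=7, acc=720)
        iter(x=6, acc=5040)
          iter(x=5, acc=30240)
            iter(x=4, acc=151200)
              iter(x=3, acc=604800)
                iter(x=2, acc=1814400)
                  iter(x=1, acc=3628800)
                  -> return 3628800
                -> return 3628800
              -> return 3628800
            -> return 3628800
          -> return 3628800
        -> return 3628800
      -> return 3628800
    -> return 3628800
  -> return 3628800
-> return 3628800

Final answer: 3628800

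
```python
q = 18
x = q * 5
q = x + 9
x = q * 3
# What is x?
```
Trace:
  q=18
  q=18, x=90
  q=99, x=90
  q=99, x=297

Final answer: 297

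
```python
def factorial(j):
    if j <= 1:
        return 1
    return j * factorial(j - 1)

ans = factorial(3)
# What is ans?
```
Call trace:
factorial(j=3)
  factorial(j=2)
    factorial(j=1)
    -> return 1
  -> return 2
-> return 6

Final answer: 6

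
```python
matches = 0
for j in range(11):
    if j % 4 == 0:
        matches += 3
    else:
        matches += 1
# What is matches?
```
Trace:
  matches=0
  matches=3, j=0
  matches=4, j=1
  matches=5, j=2
  matches=6, j=3
  matches=9, j=4
  matches=10, j=5
  matches=11, j=6
  matches=12, j=7
  matches=15, j=8
  matches=16, j=9
  matches=17, j=10

Final answer: 17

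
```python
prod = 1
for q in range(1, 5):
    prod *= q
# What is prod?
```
Trace:
  prod=1
  prod=1, q=1
  prod=2, q=2
  prod=6, q=3
  prod=24, q=4

Final answer: 24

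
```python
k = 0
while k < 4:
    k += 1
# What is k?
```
Trace:
  k=0
  k=1
  k=2
  k=3
  k=4

Final answer: 4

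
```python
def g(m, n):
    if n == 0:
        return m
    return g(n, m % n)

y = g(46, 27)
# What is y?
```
Call trace:
g(m=46, n=27)
  g(m=27, n=19)
    g(m=19, n=8)
      g(m=8, n=3)
        g(m=3, n=2)
          g(m=2, n=1)
            g(m=1, n=0)
            -> return 1
          -> return 1
        -> return 1
      -> return 1
    -> return 1
  -> return 1
-> return 1

Final answer: 1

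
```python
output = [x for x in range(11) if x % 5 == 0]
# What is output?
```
Trace:
  x=0
  x=1
  x=2
  x=3
  x=4
  x=5
  x=6
  x=7
  x=8
  x=9
  x=10
  output=[0, 5, 10]

Final answer: [0, 5, 10]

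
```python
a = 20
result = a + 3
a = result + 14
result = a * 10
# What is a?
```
Trace:
  a=20
  a=20, result=23
  a=37, result=23
  a=37, result=370

Final answer: 37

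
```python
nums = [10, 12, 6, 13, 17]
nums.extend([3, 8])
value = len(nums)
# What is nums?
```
Trace:
  nums=[10, 12, 6, 13, 17]
  nums=[10, 12, 6, 13, 17, 3, 8]
  nums=[10, 12, 6, 13, 17, 3, 8], value=7

Final answer: [10, 12, 6, 13, 17, 3, 8]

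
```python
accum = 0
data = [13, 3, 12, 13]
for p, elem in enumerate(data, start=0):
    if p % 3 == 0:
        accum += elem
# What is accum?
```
Trace:
  accum=0
  accum=13, p=0, elem=13
  accum=13, p=1, elem=3
  accum=13, p=2, elem=12
  accum=26, p=3, elem=13

Final answer: 26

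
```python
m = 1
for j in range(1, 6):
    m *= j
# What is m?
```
Trace:
  m=1
  m=1, j=1
  m=2, j=2
  m=6, j=3
  m=24, j=4
  m=120, j=5

Final answer: 120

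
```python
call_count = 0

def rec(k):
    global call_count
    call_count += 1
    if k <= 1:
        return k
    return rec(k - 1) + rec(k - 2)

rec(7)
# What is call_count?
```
Call trace (a repeated sub-call is expanded the first time; later identical calls just restate its return value):
rec(k=7)
  rec(k=6)
    rec(k=5)
      rec(k=4)
        rec(k=3)
          rec(k=2)
            rec(k=1)
            -> return 1
            rec(k=0)
            -> return 0
          -> return 1
          rec(k=1)
          -> return 1
        -> return 2
        rec(k=2) -> return 1  (same call as traced above)
      -> return 3
      rec(k=3) -> return 2  (same call as traced above)
    -> return 5
    rec(k=4) -> return 3  (same call as traced above)
  -> return 8
  rec(k=5) -> return 5  (same call as traced above)
-> return 13

call_count is incremented once per call, so count the calls in each subtree. Let C(k) = number of calls made by rec(k).
C(0) = C(1) = 1 (base case, no recursion); C(k) = 1 + C(k - 1) + C(k - 2) otherwise.
C(2) = 1 + C(1) + C(0) = 1 + 1 + 1 = 3
C(3) = 1 + C(2) + C(1) = 1 + 3 + 1 = 5
C(4) = 1 + C(3) + C(2) = 1 + 5 + 3 = 9
C(5) = 1 + C(4) + C(3) = 1 + 9 + 5 = 15
C(6) = 1 + C(5) + C(4) = 1 + 15 + 9 = 25
C(7) = 1 + C(6) + C(5) = 1 + 25 + 15 = 41
call_count = C(7) = 41

Final answer: 41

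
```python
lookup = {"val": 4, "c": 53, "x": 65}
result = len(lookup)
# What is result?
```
Trace:
  lookup={'val': 4, 'c': 53, 'x': 65}
  lookup={'val': 4, 'c': 53, 'x': 65}, result=3

Final answer: 3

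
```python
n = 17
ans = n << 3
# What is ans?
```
Trace:
  n=17
  n=17, ans=136

Final answer: 136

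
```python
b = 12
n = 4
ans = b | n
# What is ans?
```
Trace:
  b=12
  b=12, n=4
  b=12, n=4, ans=12

Final answer: 12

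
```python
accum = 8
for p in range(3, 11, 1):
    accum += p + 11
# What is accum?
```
Trace:
  accum=8
  accum=22, p=3
  accum=37, p=4
  accum=53, p=5
  accum=70, p=6
  accum=88, p=7
  accum=107, p=8
  accum=127, p=9
  accum=148, p=10

Final answer: 148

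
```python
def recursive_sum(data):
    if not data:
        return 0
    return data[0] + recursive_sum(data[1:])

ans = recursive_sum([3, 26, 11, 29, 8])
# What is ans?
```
Call trace:
recursive_sum(data=[3, 26, 11, 29, 8])
  recursive_sum(data=[26, 11, 29, 8])
    recursive_sum(data=[11, 29, 8])
      recursive_sum(data=[29, 8])
        recursive_sum(data=[8])
          recursive_sum(data=[])
          -> return 0
        -> return 8
      -> return 37
    -> return 48
  -> return 74
-> return 77

Final answer: 77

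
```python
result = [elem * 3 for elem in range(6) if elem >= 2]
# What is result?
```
Trace:
  elem=0
  elem=1
  elem=2
  elem=3
  elem=4
  elem=5
  result=[6, 9, 12, 15]

Final answer: [6, 9, 12, 15]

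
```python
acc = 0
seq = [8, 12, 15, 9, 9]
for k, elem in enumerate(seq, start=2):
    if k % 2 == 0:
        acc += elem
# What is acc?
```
Trace:
  acc=0
  acc=8, k=2, elem=8
  acc=8, k=3, elem=12
  acc=23, k=4, elem=15
  acc=23, k=5, elem=9
  acc=32, k=6, elem=9

Final answer: 32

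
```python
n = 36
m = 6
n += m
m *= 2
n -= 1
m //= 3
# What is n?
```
Trace:
  n=36
  n=36, m=6
  n=42, m=6
  n=42, m=12
  n=41, m=12
  n=41, m=4

Final answer: 41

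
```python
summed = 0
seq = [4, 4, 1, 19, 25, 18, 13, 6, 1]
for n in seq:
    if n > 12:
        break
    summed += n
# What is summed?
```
Trace:
  summed=0
  summed=4, n=4
  summed=8, n=4
  summed=9, n=1
  summed=9, n=19

Final answer: 9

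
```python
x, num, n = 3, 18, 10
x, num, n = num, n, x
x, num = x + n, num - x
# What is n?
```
Trace:
  x=3, num=18, n=10
  x=18, num=10, n=3
  x=21, num=-8, n=3

Final answer: 3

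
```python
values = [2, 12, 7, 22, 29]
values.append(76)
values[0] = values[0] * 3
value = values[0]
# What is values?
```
Trace:
  values=[2, 12, 7, 22, 29]
  values=[2, 12, 7, 22, 29, 76]
  values=[6, 12, 7, 22, 29, 76]
  values=[6, 12, 7, 22, 29, 76], value=6

Final answer: [6, 12, 7, 22, 29, 76]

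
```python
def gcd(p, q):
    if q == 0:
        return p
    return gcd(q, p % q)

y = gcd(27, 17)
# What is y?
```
Call trace:
gcd(p=27, q=17)
  gcd(p=17, q=10)
    gcd(p=10, q=7)
      gcd(p=7, q=3)
        gcd(p=3, q=1)
          gcd(p=1, q=0)
          -> return 1
        -> return 1
      -> return 1
    -> return 1
  -> return 1
-> return 1

Final answer: 1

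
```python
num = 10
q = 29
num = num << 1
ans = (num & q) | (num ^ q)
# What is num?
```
Trace:
  num=10
  num=10, q=29
  num=20, q=29
  num=20, q=29, ans=29

Final answer: 20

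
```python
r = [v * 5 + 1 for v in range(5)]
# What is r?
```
Trace:
  v=0
  v=1
  v=2
  v=3
  v=4
  r=[1, 6, 11, 16, 21]

Final answer: [1, 6, 11, 16, 21]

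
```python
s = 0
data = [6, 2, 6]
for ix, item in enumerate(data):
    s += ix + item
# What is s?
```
Trace:
  s=0
  s=6, ix=0, item=6
  s=9, ix=1, item=2
  s=17, ix=2, item=6

Final answer: 17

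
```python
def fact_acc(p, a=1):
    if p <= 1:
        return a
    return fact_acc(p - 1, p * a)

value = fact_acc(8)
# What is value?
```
Call trace:
fact_acc(p=8, a=1)
  fact_acc(p=7, a=8)
    fact_acc(p=6, a=56)
      fact_acc(p=5, a=336)
        fact_acc(p=4, a=1680)
          fact_acc(p=3, a=6720)
            fact_acc(p=2, a=20160)
              fact_acc(p=1, a=40320)
              -> return 40320
            -> return 40320
          -> return 40320
        -> return 40320
      -> return 40320
    -> return 40320
  -> return 40320
-> return 40320

Final answer: 40320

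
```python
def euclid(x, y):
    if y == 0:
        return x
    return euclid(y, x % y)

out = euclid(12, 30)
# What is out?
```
Call trace:
euclid(x=12, y=30)
  euclid(x=30, y=12)
    euclid(x=12, y=6)
      euclid(x=6, y=0)
      -> return 6
    -> return 6
  -> return 6
-> return 6

Final answer: 6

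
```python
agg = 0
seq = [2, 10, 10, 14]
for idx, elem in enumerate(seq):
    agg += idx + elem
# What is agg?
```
Trace:
  agg=0
  agg=2, idx=0, elem=2
  agg=13, idx=1, elem=10
  agg=25, idx=2, elem=10
  agg=42, idx=3, elem=14

Final answer: 42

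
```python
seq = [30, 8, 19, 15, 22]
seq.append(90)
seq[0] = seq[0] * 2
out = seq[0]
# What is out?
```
Trace:
  seq=[30, 8, 19, 15, 22]
  seq=[30, 8, 19, 15, 22, 90]
  seq=[60, 8, 19, 15, 22, 90]
  seq=[60, 8, 19, 15, 22, 90], out=60

Final answer: 60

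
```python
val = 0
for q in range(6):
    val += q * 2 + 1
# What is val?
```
Trace:
  val=0
  val=1, q=0
  val=4, q=1
  val=9, q=2
  val=16, q=3
  val=25, q=4
  val=36, q=5

Final answer: 36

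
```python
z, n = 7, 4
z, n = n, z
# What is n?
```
Trace:
  z=7, n=4
  z=4, n=7

Final answer: 7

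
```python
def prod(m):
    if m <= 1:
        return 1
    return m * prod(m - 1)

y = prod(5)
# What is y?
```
Call trace:
prod(m=5)
  prod(m=4)
    prod(m=3)
      prod(m=2)
        prod(m=1)
        -> return 1
      -> return 2
    -> return 6
  -> return 24
-> return 120

Final answer: 120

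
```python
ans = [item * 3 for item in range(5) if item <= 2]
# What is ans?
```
Trace:
  item=0
  item=1
  item=2
  item=3
  item=4
  ans=[0, 3, 6]

Final answer: [0, 3, 6]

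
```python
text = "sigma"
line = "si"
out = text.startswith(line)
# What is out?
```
Trace:
  text='sigma'
  text='sigma', line='si'
  text='sigma', line='si', out=True

Final answer: True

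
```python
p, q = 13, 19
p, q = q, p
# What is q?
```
Trace:
  p=13, q=19
  p=19, q=13

Final answer: 13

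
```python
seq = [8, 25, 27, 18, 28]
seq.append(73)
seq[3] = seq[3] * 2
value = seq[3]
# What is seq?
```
Trace:
  seq=[8, 25, 27, 18, 28]
  seq=[8, 25, 27, 18, 28, 73]
  seq=[8, 25, 27, 36, 28, 73]
  seq=[8, 25, 27, 36, 28, 73], value=36

Final answer: [8, 25, 27, 36, 28, 73]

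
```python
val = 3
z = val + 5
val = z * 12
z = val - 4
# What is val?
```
Trace:
  val=3
  val=3, z=8
  val=96, z=8
  val=96, z=92

Final answer: 96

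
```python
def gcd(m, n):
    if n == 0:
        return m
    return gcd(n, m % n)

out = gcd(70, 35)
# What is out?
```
Call trace:
gcd(m=70, n=35)
  gcd(m=35, n=0)
  -> return 35
-> return 35

Final answer: 35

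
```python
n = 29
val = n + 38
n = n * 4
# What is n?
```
Trace:
  n=29
  n=29, val=67
  n=116, val=67

Final answer: 116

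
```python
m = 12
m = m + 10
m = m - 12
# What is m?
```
Trace:
  m=12
  m=22
  m=10

Final answer: 10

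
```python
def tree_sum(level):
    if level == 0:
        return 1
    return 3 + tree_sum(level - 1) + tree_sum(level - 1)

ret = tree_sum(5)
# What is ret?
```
Call trace (a repeated sub-call is expanded the first time; later identical calls just restate its return value):
tree_sum(level=5)
  tree_sum(level=4)
    tree_sum(level=3)
      tree_sum(level=2)
        tree_sum(level=1)
          tree_sum(level=0)
          -> return 1
          tree_sum(level=0)
          -> return 1
        -> return 5
        tree_sum(level=1) -> return 5  (same call as traced above)
      -> return 13
      tree_sum(level=2) -> return 13  (same call as traced above)
    -> return 29
    tree_sum(level=3) -> return 29  (same call as traced above)
  -> return 61
  tree_sum(level=4) -> return 61  (same call as traced above)
-> return 125

Final answer: 125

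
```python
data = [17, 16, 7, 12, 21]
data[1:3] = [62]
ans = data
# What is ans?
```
Trace:
  data=[17, 16, 7, 12, 21]
  data=[17, 62, 12, 21]
  data=[17, 62, 12, 21], ans=[17, 62, 12, 21]

Final answer: [17, 62, 12, 21]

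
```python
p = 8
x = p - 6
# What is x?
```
Trace:
  p=8
  p=8, x=2

Final answer: 2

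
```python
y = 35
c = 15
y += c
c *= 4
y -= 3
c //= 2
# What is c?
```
Trace:
  y=35
  y=35, c=15
  y=50, c=15
  y=50, c=60
  y=47, c=60
  y=47, c=30

Final answer: 30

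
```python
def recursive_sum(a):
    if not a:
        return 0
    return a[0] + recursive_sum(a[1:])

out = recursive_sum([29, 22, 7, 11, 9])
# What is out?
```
Call trace:
recursive_sum(a=[29, 22, 7, 11, 9])
  recursive_sum(a=[22, 7, 11, 9])
    recursive_sum(a=[7, 11, 9])
      recursive_sum(a=[11, 9])
        recursive_sum(a=[9])
          recursive_sum(a=[])
          -> return 0
        -> return 9
      -> return 20
    -> return 27
  -> return 49
-> return 78

Final answer: 78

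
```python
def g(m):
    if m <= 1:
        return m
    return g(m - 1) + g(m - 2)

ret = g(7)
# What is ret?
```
Call trace (a repeated sub-call is expanded the first time; later identical calls just restate its return value):
g(m=7)
  g(m=6)
    g(m=5)
      g(m=4)
        g(m=3)
          g(m=2)
            g(m=1)
            -> return 1
            g(m=0)
            -> return 0
          -> return 1
          g(m=1)
          -> return 1
        -> return 2
        g(m=2) -> return 1  (same call as traced above)
      -> return 3
      g(m=3) -> return 2  (same call as traced above)
    -> return 5
    g(m=4) -> return 3  (same call as traced above)
  -> return 8
  g(m=5) -> return 5  (same call as traced above)
-> return 13

Final answer: 13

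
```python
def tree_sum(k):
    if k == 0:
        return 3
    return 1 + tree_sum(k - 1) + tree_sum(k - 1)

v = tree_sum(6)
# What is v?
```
Call trace (a repeated sub-call is expanded the first time; later identical calls just restate its return value):
tree_sum(k=6)
  tree_sum(k=5)
    tree_sum(k=4)
      tree_sum(k=3)
        tree_sum(k=2)
          tree_sum(k=1)
            tree_sum(k=0)
            -> return 3
            tree_sum(k=0)
            -> return 3
          -> return 7
          tree_sum(k=1) -> return 7  (same call as traced above)
        -> return 15
        tree_sum(k=2) -> return 15  (same call as traced above)
      -> return 31
      tree_sum(k=3) -> return 31  (same call as traced above)
    -> return 63
    tree_sum(k=4) -> return 63  (same call as traced above)
  -> return 127
  tree_sum(k=5) -> return 127  (same call as traced above)
-> return 255

Final answer: 255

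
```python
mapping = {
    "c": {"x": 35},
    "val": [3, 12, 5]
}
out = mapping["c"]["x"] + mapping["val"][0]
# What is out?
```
Trace:
  mapping={'c': {'x': 35}, 'val': [3, 12, 5]}
  mapping={'c': {'x': 35}, 'val': [3, 12, 5]}, out=38

Final answer: 38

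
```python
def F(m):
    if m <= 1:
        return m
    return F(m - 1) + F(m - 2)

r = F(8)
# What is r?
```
Call trace (a repeated sub-call is expanded the first time; later identical calls just restate its return value):
F(m=8)
  F(m=7)
    F(m=6)
      F(m=5)
        F(m=4)
          F(m=3)
            F(m=2)
              F(m=1)
              -> return 1
              F(m=0)
              -> return 0
            -> return 1
            F(m=1)
            -> return 1
          -> return 2
          F(m=2) -> return 1  (same call as traced above)
        -> return 3
        F(m=3) -> return 2  (same call as traced above)
      -> return 5
      F(m=4) -> return 3  (same call as traced above)
    -> return 8
    F(m=5) -> return 5  (same call as traced above)
  -> return 13
  F(m=6) -> return 8  (same call as traced above)
-> return 21

Final answer: 21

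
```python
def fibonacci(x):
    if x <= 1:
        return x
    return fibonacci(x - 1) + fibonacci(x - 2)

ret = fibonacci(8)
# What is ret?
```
Call trace (a repeated sub-call is expanded the first time; later identical calls just restate its return value):
fibonacci(x=8)
  fibonacci(x=7)
    fibonacci(x=6)
      fibonacci(x=5)
        fibonacci(x=4)
          fibonacci(x=3)
            fibonacci(x=2)
              fibonacci(x=1)
              -> return 1
              fibonacci(x=0)
              -> return 0
            -> return 1
            fibonacci(x=1)
            -> return 1
          -> return 2
          fibonacci(x=2) -> return 1  (same call as traced above)
        -> return 3
        fibonacci(x=3) -> return 2  (same call as traced above)
      -> return 5
      fibonacci(x=4) -> return 3  (same call as traced above)
    -> return 8
    fibonacci(x=5) -> return 5  (same call as traced above)
  -> return 13
  fibonacci(x=6) -> return 8  (same call as traced above)
-> return 21

Final answer: 21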